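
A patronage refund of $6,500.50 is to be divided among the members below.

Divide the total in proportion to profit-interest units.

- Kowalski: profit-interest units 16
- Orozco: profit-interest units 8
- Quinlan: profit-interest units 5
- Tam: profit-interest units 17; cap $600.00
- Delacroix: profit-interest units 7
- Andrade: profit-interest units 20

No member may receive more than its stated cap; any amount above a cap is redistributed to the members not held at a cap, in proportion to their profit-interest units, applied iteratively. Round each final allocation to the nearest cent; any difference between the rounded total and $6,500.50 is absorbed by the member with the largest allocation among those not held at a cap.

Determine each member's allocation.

Kowalski: $1,685.86 | Orozco: $842.93 | Quinlan: $526.83 | Tam: $600.00 | Delacroix: $737.56 | Andrade: $2,107.32

Profit-interest units total: 73.
Proportional shares (ignoring caps): Kowalski 1,424.7671; Orozco 712.3836; Quinlan 445.2397; Tam 1,513.8151; Delacroix 623.3356; Andrade 1,780.9589.
Capped: Tam ($600.00); remaining pool $5,900.50 reallocated over remaining profit-interest units 56.
Shares after redistribution: Kowalski 1,685.8571 → $1,685.86; Orozco 842.9286 → $842.93; Quinlan 526.8304 → $526.83; Delacroix 737.5625 → $737.56; Andrade 2,107.3214 → $2,107.32.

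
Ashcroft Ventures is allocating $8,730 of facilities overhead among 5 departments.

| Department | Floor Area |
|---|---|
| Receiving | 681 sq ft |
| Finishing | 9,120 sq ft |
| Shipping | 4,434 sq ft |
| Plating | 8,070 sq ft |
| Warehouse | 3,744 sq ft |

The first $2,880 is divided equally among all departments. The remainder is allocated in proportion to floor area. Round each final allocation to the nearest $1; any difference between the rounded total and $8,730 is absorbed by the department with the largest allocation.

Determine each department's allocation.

Equal tier: $2,880 ÷ 5 = $576 apiece.
Remainder $5,850 by floor area (total 26,049): Receiving 152.94 → $153; Finishing 2,048.14 → $2,048; Shipping 995.77 → $996; Plating 1,812.33 → $1,812; Warehouse 840.82 → $841.
Totals: Receiving $576 + $153 = $729; Finishing $576 + $2,048 = $2,624; Shipping $576 + $996 = $1,572; Plating $576 + $1,812 = $2,388; Warehouse $576 + $841 = $1,417.

Receiving: $729; Finishing: $2,624; Shipping: $1,572; Plating: $2,388; Warehouse: $1,417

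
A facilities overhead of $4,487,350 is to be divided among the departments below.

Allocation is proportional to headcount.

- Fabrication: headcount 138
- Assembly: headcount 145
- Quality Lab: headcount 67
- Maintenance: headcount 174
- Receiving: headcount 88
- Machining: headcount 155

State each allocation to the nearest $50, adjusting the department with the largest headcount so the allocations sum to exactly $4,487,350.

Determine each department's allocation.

Total headcount = 767.
Pro-rata amounts: Fabrication 138/767 × $4,487,350 = 807,371.97; Assembly 145/767 × $4,487,350 = 848,325.62; Quality Lab 67/767 × $4,487,350 = 391,984.94; Maintenance 174/767 × $4,487,350 = 1,017,990.74; Receiving 88/767 × $4,487,350 = 514,845.89; Machining 155/767 × $4,487,350 = 906,830.83.
At nearest $50: Fabrication $807,350; Assembly $848,350; Quality Lab $392,000; Maintenance $1,018,000; Receiving $514,850; Machining $906,850. Sum = $4,487,400.
Difference $4,487,350 − $4,487,400 = −$50 applied to largest headcount (Maintenance): Maintenance becomes $1,017,950.

Fabrication: $807,350; Assembly: $848,350; Quality Lab: $392,000; Maintenance: $1,017,950; Receiving: $514,850; Machining: $906,850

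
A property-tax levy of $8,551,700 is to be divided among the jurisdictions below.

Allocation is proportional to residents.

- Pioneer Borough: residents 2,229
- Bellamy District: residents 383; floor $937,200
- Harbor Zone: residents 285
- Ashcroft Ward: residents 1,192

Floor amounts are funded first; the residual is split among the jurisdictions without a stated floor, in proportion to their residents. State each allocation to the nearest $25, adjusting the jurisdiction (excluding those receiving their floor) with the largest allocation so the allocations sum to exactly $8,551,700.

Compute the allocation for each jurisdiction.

Minimums first: Bellamy District $937,200. Remaining pool $7,614,500.
Remaining pool split over remaining residents 3,706: Pioneer Borough 4,579,795.06 → $4,579,800; Harbor Zone 585,572.72 → $585,575; Ashcroft Ward 2,449,132.22 → $2,449,125.

Pioneer Borough: $4,579,800 · Bellamy District: $937,200 · Harbor Zone: $585,575 · Ashcroft Ward: $2,449,125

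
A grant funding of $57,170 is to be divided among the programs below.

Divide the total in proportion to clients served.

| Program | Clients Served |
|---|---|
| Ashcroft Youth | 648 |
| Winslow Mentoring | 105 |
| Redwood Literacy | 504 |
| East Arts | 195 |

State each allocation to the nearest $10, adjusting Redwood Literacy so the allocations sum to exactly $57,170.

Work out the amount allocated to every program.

Total clients served = 1,452.
Unrounded shares: Ashcroft Youth 648/1,452 × $57,170 = 25,513.88; Winslow Mentoring 105/1,452 × $57,170 = 4,134.19; Redwood Literacy 504/1,452 × $57,170 = 19,844.13; East Arts 195/1,452 × $57,170 = 7,677.79.
Rounded to nearest $10: Ashcroft Youth $25,510; Winslow Mentoring $4,130; Redwood Literacy $19,840; East Arts $7,680. Sum = $57,160.
Difference $57,170 − $57,160 = +$10 applied to Redwood Literacy: Redwood Literacy becomes $19,850.

Ashcroft Youth: $25,510 | Winslow Mentoring: $4,130 | Redwood Literacy: $19,850 | East Arts: $7,680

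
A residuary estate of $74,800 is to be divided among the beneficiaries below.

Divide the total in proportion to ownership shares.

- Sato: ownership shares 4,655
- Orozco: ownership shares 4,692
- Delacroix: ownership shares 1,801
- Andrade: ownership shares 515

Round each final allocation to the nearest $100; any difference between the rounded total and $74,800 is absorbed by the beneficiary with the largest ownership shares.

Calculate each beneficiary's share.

Total ownership shares = 11,663.
Unrounded shares: Sato 4,655/11,663 × $74,800 = 29,854.58; Orozco 4,692/11,663 × $74,800 = 30,091.88; Delacroix 1,801/11,663 × $74,800 = 11,550.61; Andrade 515/11,663 × $74,800 = 3,302.92.
At nearest $100: Sato $29,900; Orozco $30,100; Delacroix $11,600; Andrade $3,300. Sum = $74,900.
Difference $74,800 − $74,900 = −$100 applied to largest ownership shares (Orozco): Orozco becomes $30,000.

Sato: $29,900 | Orozco: $30,000 | Delacroix: $11,600 | Andrade: $3,300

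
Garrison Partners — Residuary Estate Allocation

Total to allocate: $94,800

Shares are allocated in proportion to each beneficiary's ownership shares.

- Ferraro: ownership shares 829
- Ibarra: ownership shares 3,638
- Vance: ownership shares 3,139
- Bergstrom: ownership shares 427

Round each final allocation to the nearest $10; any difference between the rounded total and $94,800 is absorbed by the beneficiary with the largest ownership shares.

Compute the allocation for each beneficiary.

Ferraro: $9,780 · Ibarra: $42,940 · Vance: $37,040 · Bergstrom: $5,040

Total ownership shares = 8,033.
Pro-rata amounts: Ferraro 829/8,033 × $94,800 = 9,783.29; Ibarra 3,638/8,033 × $94,800 = 42,933.20; Vance 3,139/8,033 × $94,800 = 37,044.34; Bergstrom 427/8,033 × $94,800 = 5,039.16.
Rounded to nearest $10: Ferraro $9,780; Ibarra $42,930; Vance $37,040; Bergstrom $5,040. Sum = $94,790.
Difference $94,800 − $94,790 = +$10 applied to largest ownership shares (Ibarra): Ibarra becomes $42,940.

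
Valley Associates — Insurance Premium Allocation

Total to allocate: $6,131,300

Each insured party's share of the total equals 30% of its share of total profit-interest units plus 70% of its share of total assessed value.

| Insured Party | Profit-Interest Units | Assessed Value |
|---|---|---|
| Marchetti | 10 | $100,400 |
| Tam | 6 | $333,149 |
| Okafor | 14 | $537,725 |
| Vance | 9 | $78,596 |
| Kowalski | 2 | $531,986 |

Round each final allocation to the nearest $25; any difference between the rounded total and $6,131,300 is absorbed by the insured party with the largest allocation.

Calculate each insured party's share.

Profit-interest units total 41; assessed value total 1,581,856.
Composite weights (30% profit-interest units + 70% assessed value): Marchetti 0.1176; Tam 0.1913; Okafor 0.3404; Vance 0.1006; Kowalski 0.2500.
Raw shares: Marchetti 721,038.15; Tam 1,173,082.75; Okafor 2,087,046.08; Vance 617,016.11; Kowalski 1,533,116.91.
At nearest $25: Marchetti $721,050; Tam $1,173,075; Okafor $2,087,050; Vance $617,025; Kowalski $1,533,125. Sum = $6,131,325.
Difference $6,131,300 − $6,131,325 = −$25 applied to largest allocation (Okafor): Okafor becomes $2,087,025.

Marchetti: $721,050; Tam: $1,173,075; Okafor: $2,087,025; Vance: $617,025; Kowalski: $1,533,125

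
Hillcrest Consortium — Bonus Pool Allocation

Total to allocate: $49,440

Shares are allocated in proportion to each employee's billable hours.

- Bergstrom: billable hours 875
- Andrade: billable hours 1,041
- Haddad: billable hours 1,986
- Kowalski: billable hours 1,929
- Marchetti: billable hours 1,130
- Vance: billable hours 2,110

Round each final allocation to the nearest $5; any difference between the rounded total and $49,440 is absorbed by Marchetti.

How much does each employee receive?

Combined billable hours = 9,071.
Proportional shares: Bergstrom 875/9,071 × $49,440 = 4,769.04; Andrade 1,041/9,071 × $49,440 = 5,673.80; Haddad 1,986/9,071 × $49,440 = 10,824.37; Kowalski 1,929/9,071 × $49,440 = 10,513.70; Marchetti 1,130/9,071 × $49,440 = 6,158.88; Vance 2,110/9,071 × $49,440 = 11,500.21.
At nearest $5: Bergstrom $4,770; Andrade $5,675; Haddad $10,825; Kowalski $10,515; Marchetti $6,160; Vance $11,500. Sum = $49,445.
Difference $49,440 − $49,445 = −$5 applied to Marchetti: Marchetti becomes $6,155.

Bergstrom: $4,770; Andrade: $5,675; Haddad: $10,825; Kowalski: $10,515; Marchetti: $6,155; Vance: $11,500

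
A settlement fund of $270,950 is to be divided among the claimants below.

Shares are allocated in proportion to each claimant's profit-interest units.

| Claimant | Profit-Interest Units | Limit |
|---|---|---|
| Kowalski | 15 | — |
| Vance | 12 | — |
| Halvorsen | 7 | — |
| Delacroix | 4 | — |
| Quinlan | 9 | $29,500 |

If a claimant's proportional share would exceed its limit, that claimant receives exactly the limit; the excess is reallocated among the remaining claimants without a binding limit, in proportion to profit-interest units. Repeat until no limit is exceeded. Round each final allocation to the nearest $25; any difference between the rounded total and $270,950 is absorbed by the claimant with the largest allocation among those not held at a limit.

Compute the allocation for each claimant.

Profit-interest units total: 47.
Pro-rata shares before constraints: Kowalski 86,473.40; Vance 69,178.72; Halvorsen 40,354.26; Delacroix 23,059.57; Quinlan 51,884.04.
Cap binds for Quinlan ($29,500); residual $241,450 reallocated over remaining profit-interest units 38.
Remaining shares: Kowalski 95,309.21 → $95,300; Vance 76,247.37 → $76,250; Halvorsen 44,477.63 → $44,475; Delacroix 25,415.79 → $25,425.

Kowalski: $95,300 | Vance: $76,250 | Halvorsen: $44,475 | Delacroix: $25,425 | Quinlan: $29,500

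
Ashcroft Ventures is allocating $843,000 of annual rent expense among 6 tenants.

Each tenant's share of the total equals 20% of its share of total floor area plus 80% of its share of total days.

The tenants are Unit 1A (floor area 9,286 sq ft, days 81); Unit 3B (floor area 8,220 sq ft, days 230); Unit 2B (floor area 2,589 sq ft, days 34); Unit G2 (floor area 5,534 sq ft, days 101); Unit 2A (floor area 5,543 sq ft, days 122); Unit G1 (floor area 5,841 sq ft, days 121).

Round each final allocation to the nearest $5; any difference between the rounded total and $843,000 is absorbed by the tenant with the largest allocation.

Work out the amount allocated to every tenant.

Unit 1A: $121,585; Unit 3B: $262,560; Unit 2B: $45,075; Unit G2: $124,070; Unit 2A: $144,665; Unit G1: $145,045

Floor area total 37,013; days total 689.
Composite weights (20% floor area + 80% days): Unit 1A 0.1442; Unit 3B 0.3115; Unit 2B 0.0535; Unit G2 0.1472; Unit 2A 0.1716; Unit G1 0.1721.
Unrounded shares: Unit 1A 121,582.78; Unit 3B 262,569.65; Unit 2B 45,072.84; Unit G2 124,068.03; Unit 2A 144,664.04; Unit G1 145,042.66.
After rounding ($5): Unit 1A $121,585; Unit 3B $262,570; Unit 2B $45,075; Unit G2 $124,070; Unit 2A $144,665; Unit G1 $145,045. Sum = $843,010.
Difference $843,000 − $843,010 = −$10 applied to largest allocation (Unit 3B): Unit 3B becomes $262,560.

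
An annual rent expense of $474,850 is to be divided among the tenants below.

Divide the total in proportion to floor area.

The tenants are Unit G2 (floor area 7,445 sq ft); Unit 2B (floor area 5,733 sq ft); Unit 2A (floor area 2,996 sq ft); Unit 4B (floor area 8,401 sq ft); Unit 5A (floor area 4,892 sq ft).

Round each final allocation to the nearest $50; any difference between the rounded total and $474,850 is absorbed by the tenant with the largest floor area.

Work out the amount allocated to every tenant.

Unit G2: $119,950 · Unit 2B: $92,400 · Unit 2A: $48,300 · Unit 4B: $135,350 · Unit 5A: $78,850

Combined floor area = 29,467.
Unrounded shares: Unit G2 7,445/29,467 × $474,850 = 119,973.47; Unit 2B 5,733/29,467 × $474,850 = 92,385.21; Unit 2A 2,996/29,467 × $474,850 = 48,279.45; Unit 4B 8,401/29,467 × $474,850 = 135,379.06; Unit 5A 4,892/29,467 × $474,850 = 78,832.80.
Rounded to nearest $50: Unit G2 $119,950; Unit 2B $92,400; Unit 2A $48,300; Unit 4B $135,400; Unit 5A $78,850. Sum = $474,900.
Difference $474,850 − $474,900 = −$50 applied to largest floor area (Unit 4B): Unit 4B becomes $135,350.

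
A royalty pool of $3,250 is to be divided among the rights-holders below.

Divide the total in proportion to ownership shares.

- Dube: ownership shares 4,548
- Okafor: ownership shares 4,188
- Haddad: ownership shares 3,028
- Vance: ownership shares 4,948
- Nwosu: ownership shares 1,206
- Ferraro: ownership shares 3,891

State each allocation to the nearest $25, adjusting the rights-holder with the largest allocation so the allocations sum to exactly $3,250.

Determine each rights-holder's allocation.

Combined ownership shares = 21,809.
Unrounded shares: Dube 4,548/21,809 × $3,250 = 677.75; Okafor 4,188/21,809 × $3,250 = 624.10; Haddad 3,028/21,809 × $3,250 = 451.24; Vance 4,948/21,809 × $3,250 = 737.36; Nwosu 1,206/21,809 × $3,250 = 179.72; Ferraro 3,891/21,809 × $3,250 = 579.84.
After rounding ($25): Dube $675; Okafor $625; Haddad $450; Vance $725; Nwosu $175; Ferraro $575. Sum = $3,225.
Difference $3,250 − $3,225 = +$25 applied to largest allocation (Vance): Vance becomes $750.

Dube: $675 | Okafor: $625 | Haddad: $450 | Vance: $750 | Nwosu: $175 | Ferraro: $575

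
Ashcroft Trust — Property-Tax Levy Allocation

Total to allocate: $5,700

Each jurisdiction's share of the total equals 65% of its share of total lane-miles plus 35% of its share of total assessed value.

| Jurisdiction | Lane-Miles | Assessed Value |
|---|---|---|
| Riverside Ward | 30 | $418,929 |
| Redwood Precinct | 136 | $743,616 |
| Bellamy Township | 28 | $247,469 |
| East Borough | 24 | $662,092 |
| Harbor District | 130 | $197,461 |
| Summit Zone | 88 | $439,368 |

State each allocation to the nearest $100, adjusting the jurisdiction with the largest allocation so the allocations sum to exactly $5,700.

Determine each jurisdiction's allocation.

Riverside Ward: $600 | Redwood Precinct: $1,600 | Bellamy Township: $400 | East Borough: $700 | Harbor District: $1,300 | Summit Zone: $1,100

Lane-miles total 436; assessed value total 2,708,935.
Composite weights (65% lane-miles + 35% assessed value): Riverside Ward 0.0989; Redwood Precinct 0.2988; Bellamy Township 0.0737; East Borough 0.1213; Harbor District 0.2193; Summit Zone 0.1880.
Unrounded shares: Riverside Ward 563.45; Redwood Precinct 1,703.33; Bellamy Township 420.18; East Borough 691.54; Harbor District 1,250.12; Summit Zone 1,071.37.
After rounding ($100): Riverside Ward $600; Redwood Precinct $1,700; Bellamy Township $400; East Borough $700; Harbor District $1,300; Summit Zone $1,100. Sum = $5,800.
Difference $5,700 − $5,800 = −$100 applied to largest allocation (Redwood Precinct): Redwood Precinct becomes $1,600.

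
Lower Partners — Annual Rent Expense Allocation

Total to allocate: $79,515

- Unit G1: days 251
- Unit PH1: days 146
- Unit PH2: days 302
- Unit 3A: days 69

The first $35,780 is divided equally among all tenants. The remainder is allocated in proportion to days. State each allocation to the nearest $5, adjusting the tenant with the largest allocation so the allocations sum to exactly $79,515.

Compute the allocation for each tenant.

Unit G1: $23,240; Unit PH1: $17,260; Unit PH2: $26,140; Unit 3A: $12,875

Equal tier: $35,780 ÷ 4 = $8,945 apiece.
Remainder $43,735 by days (total 768): Unit G1 14,293.60 → $14,295; Unit PH1 8,314.21 → $8,315; Unit PH2 17,197.88 → $17,200; Unit 3A 3,929.32 → $3,930.
Rounding difference −$5 on remainder applied to Unit PH2.
Totals: Unit G1 $8,945 + $14,295 = $23,240; Unit PH1 $8,945 + $8,315 = $17,260; Unit PH2 $8,945 + $17,195 = $26,140; Unit 3A $8,945 + $3,930 = $12,875.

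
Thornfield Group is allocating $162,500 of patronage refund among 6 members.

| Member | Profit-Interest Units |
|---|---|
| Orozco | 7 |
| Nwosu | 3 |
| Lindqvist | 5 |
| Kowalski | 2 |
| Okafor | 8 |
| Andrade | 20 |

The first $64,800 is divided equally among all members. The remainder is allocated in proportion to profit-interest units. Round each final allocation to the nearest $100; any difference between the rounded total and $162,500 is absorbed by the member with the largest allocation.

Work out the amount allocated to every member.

Orozco: $26,000; Nwosu: $17,300; Lindqvist: $21,700; Kowalski: $15,100; Okafor: $28,200; Andrade: $54,200

Equal tier: $64,800 ÷ 6 = $10,800 apiece.
Remainder $97,700 by profit-interest units (total 45): Orozco 15,197.78 → $15,200; Nwosu 6,513.33 → $6,500; Lindqvist 10,855.56 → $10,900; Kowalski 4,342.22 → $4,300; Okafor 17,368.89 → $17,400; Andrade 43,422.22 → $43,400.
Totals: Orozco $10,800 + $15,200 = $26,000; Nwosu $10,800 + $6,500 = $17,300; Lindqvist $10,800 + $10,900 = $21,700; Kowalski $10,800 + $4,300 = $15,100; Okafor $10,800 + $17,400 = $28,200; Andrade $10,800 + $43,400 = $54,200.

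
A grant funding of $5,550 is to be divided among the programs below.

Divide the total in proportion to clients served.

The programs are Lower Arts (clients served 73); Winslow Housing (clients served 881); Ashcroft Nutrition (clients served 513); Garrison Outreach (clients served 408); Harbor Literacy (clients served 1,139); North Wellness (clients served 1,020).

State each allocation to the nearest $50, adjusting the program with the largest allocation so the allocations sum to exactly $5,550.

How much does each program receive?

Lower Arts: $100 | Winslow Housing: $1,200 | Ashcroft Nutrition: $700 | Garrison Outreach: $550 | Harbor Literacy: $1,600 | North Wellness: $1,400

Sum of clients served: 4,034.
Pro-rata amounts: Lower Arts 73/4,034 × $5,550 = 100.43; Winslow Housing 881/4,034 × $5,550 = 1,212.08; Ashcroft Nutrition 513/4,034 × $5,550 = 705.79; Garrison Outreach 408/4,034 × $5,550 = 561.33; Harbor Literacy 1,139/4,034 × $5,550 = 1,567.04; North Wellness 1,020/4,034 × $5,550 = 1,403.32.
Rounded to nearest $50: Lower Arts $100; Winslow Housing $1,200; Ashcroft Nutrition $700; Garrison Outreach $550; Harbor Literacy $1,550; North Wellness $1,400. Sum = $5,500.
Difference $5,550 − $5,500 = +$50 applied to largest allocation (Harbor Literacy): Harbor Literacy becomes $1,600.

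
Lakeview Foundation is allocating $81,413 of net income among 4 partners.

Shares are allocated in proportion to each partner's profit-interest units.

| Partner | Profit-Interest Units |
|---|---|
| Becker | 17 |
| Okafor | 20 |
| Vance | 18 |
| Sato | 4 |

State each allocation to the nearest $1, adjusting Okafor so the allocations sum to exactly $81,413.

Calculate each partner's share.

Sum of profit-interest units: 59.
Raw shares: Becker 17/59 × $81,413 = 23,457.98; Okafor 20/59 × $81,413 = 27,597.63; Vance 18/59 × $81,413 = 24,837.86; Sato 4/59 × $81,413 = 5,519.53.
At nearest $1: Becker $23,458; Okafor $27,598; Vance $24,838; Sato $5,520. Sum = $81,414.
Difference $81,413 − $81,414 = −$1 applied to Okafor: Okafor becomes $27,597.

Becker: $23,458; Okafor: $27,597; Vance: $24,838; Sato: $5,520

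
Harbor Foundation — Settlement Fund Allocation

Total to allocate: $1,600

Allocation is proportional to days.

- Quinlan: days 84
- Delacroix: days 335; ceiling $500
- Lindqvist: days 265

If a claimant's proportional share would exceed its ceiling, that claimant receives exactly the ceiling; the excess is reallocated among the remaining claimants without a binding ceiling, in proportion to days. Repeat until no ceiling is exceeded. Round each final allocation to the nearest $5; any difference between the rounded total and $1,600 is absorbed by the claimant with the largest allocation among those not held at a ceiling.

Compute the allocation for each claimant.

Quinlan: $265; Delacroix: $500; Lindqvist: $835

Combined days = 684.
Pro-rata shares before constraints: Quinlan 196.49; Delacroix 783.63; Lindqvist 619.88.
Cap binds for Delacroix ($500); balance $1,100 reallocated over remaining days 349.
Redistributed shares: Quinlan 264.76 → $265; Lindqvist 835.24 → $835.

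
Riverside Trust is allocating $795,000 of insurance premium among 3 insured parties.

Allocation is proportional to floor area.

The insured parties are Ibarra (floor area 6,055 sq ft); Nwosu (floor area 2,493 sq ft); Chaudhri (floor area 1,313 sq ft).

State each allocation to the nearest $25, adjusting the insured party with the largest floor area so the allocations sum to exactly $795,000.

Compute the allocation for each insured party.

Combined floor area = 9,861.
Pro-rata amounts: Ibarra 6,055/9,861 × $795,000 = 488,157.89; Nwosu 2,493/9,861 × $795,000 = 200,987.22; Chaudhri 1,313/9,861 × $795,000 = 105,854.88.
After rounding ($25): Ibarra $488,150; Nwosu $200,975; Chaudhri $105,850. Sum = $794,975.
Difference $795,000 − $794,975 = +$25 applied to largest floor area (Ibarra): Ibarra becomes $488,175.

Ibarra: $488,175 | Nwosu: $200,975 | Chaudhri: $105,850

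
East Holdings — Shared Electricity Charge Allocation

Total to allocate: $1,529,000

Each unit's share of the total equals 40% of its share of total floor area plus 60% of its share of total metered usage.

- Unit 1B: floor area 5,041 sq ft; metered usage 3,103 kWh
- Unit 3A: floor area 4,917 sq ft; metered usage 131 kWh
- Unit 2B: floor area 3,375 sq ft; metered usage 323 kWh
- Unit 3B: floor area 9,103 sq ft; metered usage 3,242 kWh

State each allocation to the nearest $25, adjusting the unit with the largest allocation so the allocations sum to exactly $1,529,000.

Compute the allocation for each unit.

Unit 1B: $556,100 | Unit 3A: $151,700 | Unit 2B: $135,575 | Unit 3B: $685,625

Totals — floor area 22,436, metered usage 6,799.
Combined weights (40% floor area + 60% metered usage): Unit 1B 0.3637; Unit 3A 0.0992; Unit 2B 0.0887; Unit 3B 0.4484.
Raw shares: Unit 1B 556,109.23; Unit 3A 151,712.29; Unit 2B 135,584.60; Unit 3B 685,593.88.
After rounding ($25): Unit 1B $556,100; Unit 3A $151,700; Unit 2B $135,575; Unit 3B $685,600. Sum = $1,528,975.
Difference $1,529,000 − $1,528,975 = +$25 applied to largest allocation (Unit 3B): Unit 3B becomes $685,625.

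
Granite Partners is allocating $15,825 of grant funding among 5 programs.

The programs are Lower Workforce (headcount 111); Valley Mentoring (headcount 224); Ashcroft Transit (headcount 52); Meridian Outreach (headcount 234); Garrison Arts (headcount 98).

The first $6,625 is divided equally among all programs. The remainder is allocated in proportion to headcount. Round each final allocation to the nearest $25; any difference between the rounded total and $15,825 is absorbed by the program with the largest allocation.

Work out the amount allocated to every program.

Lower Workforce: $2,750 · Valley Mentoring: $4,200 · Ashcroft Transit: $2,000 · Meridian Outreach: $4,300 · Garrison Arts: $2,575

Equal tier: $6,625 ÷ 5 = $1,325 apiece.
Remainder $9,200 by headcount (total 719): Lower Workforce 1,420.31 → $1,425; Valley Mentoring 2,866.20 → $2,875; Ashcroft Transit 665.37 → $675; Meridian Outreach 2,994.16 → $3,000; Garrison Arts 1,253.96 → $1,250.
Rounding difference −$25 on remainder applied to Meridian Outreach.
Totals: Lower Workforce $1,325 + $1,425 = $2,750; Valley Mentoring $1,325 + $2,875 = $4,200; Ashcroft Transit $1,325 + $675 = $2,000; Meridian Outreach $1,325 + $2,975 = $4,300; Garrison Arts $1,325 + $1,250 = $2,575.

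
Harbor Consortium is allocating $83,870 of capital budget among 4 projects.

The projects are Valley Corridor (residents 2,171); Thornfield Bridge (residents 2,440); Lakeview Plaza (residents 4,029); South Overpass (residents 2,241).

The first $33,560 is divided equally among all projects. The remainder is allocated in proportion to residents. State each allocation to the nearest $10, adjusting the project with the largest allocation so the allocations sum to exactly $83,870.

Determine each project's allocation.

Valley Corridor: $18,430 · Thornfield Bridge: $19,670 · Lakeview Plaza: $27,020 · South Overpass: $18,750

$33,560 shared equally gives $8,390 per project.
Remainder $50,310 by residents (total 10,881): Valley Corridor 10,037.96 → $10,040; Thornfield Bridge 11,281.72 → $11,280; Lakeview Plaza 18,628.71 → $18,630; South Overpass 10,361.61 → $10,360.
Totals: Valley Corridor $8,390 + $10,040 = $18,430; Thornfield Bridge $8,390 + $11,280 = $19,670; Lakeview Plaza $8,390 + $18,630 = $27,020; South Overpass $8,390 + $10,360 = $18,750.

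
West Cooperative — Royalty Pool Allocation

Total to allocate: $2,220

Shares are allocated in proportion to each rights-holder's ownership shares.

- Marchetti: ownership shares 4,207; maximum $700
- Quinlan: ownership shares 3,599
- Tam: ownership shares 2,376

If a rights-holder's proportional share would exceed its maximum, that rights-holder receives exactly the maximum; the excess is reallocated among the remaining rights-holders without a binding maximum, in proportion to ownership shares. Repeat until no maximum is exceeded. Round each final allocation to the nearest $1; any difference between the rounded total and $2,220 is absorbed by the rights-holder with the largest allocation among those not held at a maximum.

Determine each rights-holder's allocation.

Marchetti: $700 · Quinlan: $916 · Tam: $604

Sum of ownership shares: 10,182.
Pro-rata shares before constraints: Marchetti 917.26; Quinlan 784.70; Tam 518.04.
Held at cap: Marchetti ($700); residual $1,520 reallocated over remaining ownership shares 5,975.
Remaining shares: Quinlan 915.56 → $916; Tam 604.44 → $604.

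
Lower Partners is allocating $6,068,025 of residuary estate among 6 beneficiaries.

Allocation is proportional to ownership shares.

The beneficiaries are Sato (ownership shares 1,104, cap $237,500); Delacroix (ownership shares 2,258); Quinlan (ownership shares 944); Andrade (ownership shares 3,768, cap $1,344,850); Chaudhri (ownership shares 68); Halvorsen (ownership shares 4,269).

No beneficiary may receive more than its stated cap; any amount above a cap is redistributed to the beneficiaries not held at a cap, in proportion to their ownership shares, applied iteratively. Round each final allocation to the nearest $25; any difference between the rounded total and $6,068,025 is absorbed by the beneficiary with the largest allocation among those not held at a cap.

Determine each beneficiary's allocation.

Sato: $237,500 | Delacroix: $1,343,500 | Quinlan: $561,675 | Andrade: $1,344,850 | Chaudhri: $40,450 | Halvorsen: $2,540,050

Combined ownership shares = 12,411.
Pro-rata shares before constraints: Sato 539,771.14; Delacroix 1,103,988.43; Quinlan 461,543.44; Andrade 1,842,262.36; Chaudhri 33,246.77; Halvorsen 2,087,212.85.
Capped: Sato ($237,500), Andrade ($1,344,850); remaining pool $4,485,675 reallocated over remaining ownership shares 7,539.
Remaining shares: Delacroix 1,343,501.01 → $1,343,500; Quinlan 561,676.24 → $561,675; Chaudhri 40,459.73 → $40,450; Halvorsen 2,540,038.01 → $2,540,050.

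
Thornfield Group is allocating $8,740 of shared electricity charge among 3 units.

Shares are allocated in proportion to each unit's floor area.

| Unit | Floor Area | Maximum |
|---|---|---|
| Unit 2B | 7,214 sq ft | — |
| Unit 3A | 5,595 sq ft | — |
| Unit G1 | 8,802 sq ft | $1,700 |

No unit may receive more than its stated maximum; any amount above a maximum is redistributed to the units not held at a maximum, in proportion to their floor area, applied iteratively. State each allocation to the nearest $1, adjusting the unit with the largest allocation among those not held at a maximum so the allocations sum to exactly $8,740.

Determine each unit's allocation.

Unit 2B: $3,965 · Unit 3A: $3,075 · Unit G1: $1,700

Sum of floor area: 21,611.
Unconstrained shares: Unit 2B 2,917.51; Unit 3A 2,262.75; Unit G1 3,559.74.
Capped: Unit G1 ($1,700); balance $7,040 reallocated over remaining floor area 12,809.
Redistributed shares: Unit 2B 3,964.91 → $3,965; Unit 3A 3,075.09 → $3,075.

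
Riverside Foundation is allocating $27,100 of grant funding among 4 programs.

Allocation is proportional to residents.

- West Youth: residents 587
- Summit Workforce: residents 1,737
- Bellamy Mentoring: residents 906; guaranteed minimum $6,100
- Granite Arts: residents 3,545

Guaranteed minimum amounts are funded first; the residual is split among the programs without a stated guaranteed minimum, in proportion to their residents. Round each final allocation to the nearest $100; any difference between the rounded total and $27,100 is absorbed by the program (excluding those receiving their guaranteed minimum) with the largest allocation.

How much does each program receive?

Fund the minimums — Bellamy Mentoring $6,100. Balance $21,000.
Balance split over remaining residents 5,869: West Youth 2,100.36 → $2,100; Summit Workforce 6,215.20 → $6,200; Granite Arts 12,684.44 → $12,700.

West Youth: $2,100 | Summit Workforce: $6,200 | Bellamy Mentoring: $6,100 | Granite Arts: $12,700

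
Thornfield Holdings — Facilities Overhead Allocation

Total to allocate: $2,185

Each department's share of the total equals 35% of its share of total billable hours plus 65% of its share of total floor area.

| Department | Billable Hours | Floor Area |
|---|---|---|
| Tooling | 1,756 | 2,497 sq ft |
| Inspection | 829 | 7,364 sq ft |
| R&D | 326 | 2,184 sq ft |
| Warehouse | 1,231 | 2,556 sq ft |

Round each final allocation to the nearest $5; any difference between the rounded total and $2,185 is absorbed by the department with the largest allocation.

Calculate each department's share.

Tooling: $565; Inspection: $870; R&D: $275; Warehouse: $475

Totals — billable hours 4,142, floor area 14,601.
Composite weights (35% billable hours + 65% floor area): Tooling 0.2595; Inspection 0.3979; R&D 0.1248; Warehouse 0.2178.
Unrounded shares: Tooling 567.10; Inspection 869.36; R&D 272.63; Warehouse 475.91.
After rounding ($5): Tooling $565; Inspection $870; R&D $275; Warehouse $475. Sum = $2,185.
Rounded total matches; no reconciliation needed.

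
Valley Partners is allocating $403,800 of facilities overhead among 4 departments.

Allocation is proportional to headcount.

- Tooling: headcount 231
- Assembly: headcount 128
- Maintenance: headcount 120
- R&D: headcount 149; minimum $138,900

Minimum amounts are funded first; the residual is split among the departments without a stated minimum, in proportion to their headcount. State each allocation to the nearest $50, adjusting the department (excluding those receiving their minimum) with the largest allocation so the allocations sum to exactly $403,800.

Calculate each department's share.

Tooling: $127,750 | Assembly: $70,800 | Maintenance: $66,350 | R&D: $138,900

Guaranteed amounts: R&D $138,900. Balance $264,900.
Balance split over remaining headcount 479: Tooling 127,749.27 → $127,750; Assembly 70,787.47 → $70,800; Maintenance 66,363.26 → $66,350.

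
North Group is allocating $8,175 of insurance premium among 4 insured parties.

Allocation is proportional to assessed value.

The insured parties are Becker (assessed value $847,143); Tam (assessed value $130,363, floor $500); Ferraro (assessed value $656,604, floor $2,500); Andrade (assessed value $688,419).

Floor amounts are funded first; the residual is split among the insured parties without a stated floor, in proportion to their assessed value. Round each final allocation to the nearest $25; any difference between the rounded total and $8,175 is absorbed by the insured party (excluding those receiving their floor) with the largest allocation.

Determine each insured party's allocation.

Minimums first: Tam $500; Ferraro $2,500. Remaining pool $5,175.
Remaining pool split over remaining assessed value 1,535,562: Becker 2,854.96 → $2,850; Andrade 2,320.04 → $2,325.

Becker: $2,850; Tam: $500; Ferraro: $2,500; Andrade: $2,325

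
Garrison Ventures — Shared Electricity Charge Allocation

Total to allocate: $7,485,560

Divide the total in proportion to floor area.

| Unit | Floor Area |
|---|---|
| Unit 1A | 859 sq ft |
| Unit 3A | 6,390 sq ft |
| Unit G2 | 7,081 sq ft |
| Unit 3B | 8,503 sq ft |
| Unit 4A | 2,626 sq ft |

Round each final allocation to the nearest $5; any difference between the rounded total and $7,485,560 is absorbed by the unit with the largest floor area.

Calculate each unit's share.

Combined floor area = 25,459.
Raw shares: Unit 1A 859/25,459 × $7,485,560 = 252,566.72; Unit 3A 6,390/25,459 × $7,485,560 = 1,878,814.11; Unit G2 7,081/25,459 × $7,485,560 = 2,081,984.77; Unit 3B 8,503/25,459 × $7,485,560 = 2,500,087.07; Unit 4A 2,626/25,459 × $7,485,560 = 772,107.33.
At nearest $5: Unit 1A $252,565; Unit 3A $1,878,815; Unit G2 $2,081,985; Unit 3B $2,500,085; Unit 4A $772,105. Sum = $7,485,555.
Difference $7,485,560 − $7,485,555 = +$5 applied to largest floor area (Unit 3B): Unit 3B becomes $2,500,090.

Unit 1A: $252,565; Unit 3A: $1,878,815; Unit G2: $2,081,985; Unit 3B: $2,500,090; Unit 4A: $772,105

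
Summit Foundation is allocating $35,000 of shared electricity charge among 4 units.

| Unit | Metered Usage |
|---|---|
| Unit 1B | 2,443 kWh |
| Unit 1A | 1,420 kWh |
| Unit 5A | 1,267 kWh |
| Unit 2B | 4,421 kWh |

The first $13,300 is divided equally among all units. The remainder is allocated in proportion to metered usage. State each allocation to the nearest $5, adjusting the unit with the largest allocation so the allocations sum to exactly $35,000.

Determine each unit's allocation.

Unit 1B: $8,875; Unit 1A: $6,550; Unit 5A: $6,205; Unit 2B: $13,370

Equal tier: $13,300 ÷ 4 = $3,325 apiece.
Remainder $21,700 by metered usage (total 9,551): Unit 1B 5,550.53 → $5,550; Unit 1A 3,226.26 → $3,225; Unit 5A 2,878.64 → $2,880; Unit 2B 10,044.57 → $10,045.
Totals: Unit 1B $3,325 + $5,550 = $8,875; Unit 1A $3,325 + $3,225 = $6,550; Unit 5A $3,325 + $2,880 = $6,205; Unit 2B $3,325 + $10,045 = $13,370.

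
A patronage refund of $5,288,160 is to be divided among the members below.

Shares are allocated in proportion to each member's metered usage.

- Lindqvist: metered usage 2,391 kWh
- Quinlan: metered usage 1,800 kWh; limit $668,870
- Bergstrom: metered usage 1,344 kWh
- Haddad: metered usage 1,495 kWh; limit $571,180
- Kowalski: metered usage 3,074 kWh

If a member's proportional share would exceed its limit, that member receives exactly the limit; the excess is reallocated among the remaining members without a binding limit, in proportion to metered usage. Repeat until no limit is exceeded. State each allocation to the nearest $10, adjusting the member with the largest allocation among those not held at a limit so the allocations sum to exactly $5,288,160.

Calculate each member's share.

Lindqvist: $1,421,510; Quinlan: $668,870; Bergstrom: $799,040; Haddad: $571,180; Kowalski: $1,827,560

Metered usage total: 10,104.
Proportional shares (ignoring caps): Lindqvist 1,251,384.66; Quinlan 942,071.26; Bergstrom 703,413.21; Haddad 782,442.52; Kowalski 1,608,848.36.
Cap binds for Quinlan ($668,870), Haddad ($571,180); remaining pool $4,048,110 reallocated over remaining metered usage 6,809.
Redistributed shares: Lindqvist 1,421,505.51 → $1,421,510; Bergstrom 799,039.48 → $799,040; Kowalski 1,827,565.01 → $1,827,570.
Rounding difference −$10 applied to Kowalski → $1,827,560.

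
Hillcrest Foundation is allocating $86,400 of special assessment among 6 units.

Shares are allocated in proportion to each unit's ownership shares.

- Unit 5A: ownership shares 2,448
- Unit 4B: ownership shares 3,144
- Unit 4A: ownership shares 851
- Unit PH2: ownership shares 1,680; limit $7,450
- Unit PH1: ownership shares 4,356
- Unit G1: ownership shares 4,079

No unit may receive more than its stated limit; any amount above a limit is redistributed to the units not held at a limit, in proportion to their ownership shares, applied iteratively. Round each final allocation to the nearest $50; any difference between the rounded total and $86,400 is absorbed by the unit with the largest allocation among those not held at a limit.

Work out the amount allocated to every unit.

Unit 5A: $13,000 | Unit 4B: $16,700 | Unit 4A: $4,500 | Unit PH2: $7,450 | Unit PH1: $23,100 | Unit G1: $21,650

Ownership shares total: 16,558.
Pro-rata shares before constraints: Unit 5A 12,773.72; Unit 4B 16,405.46; Unit 4A 4,440.54; Unit PH2 8,766.28; Unit PH1 22,729.70; Unit G1 21,284.31.
Capped: Unit PH2 ($7,450); balance $78,950 reallocated over remaining ownership shares 14,878.
Remaining shares: Unit 5A 12,990.29 → $13,000; Unit 4B 16,683.61 → $16,700; Unit 4A 4,515.83 → $4,500; Unit PH1 23,115.08 → $23,100; Unit G1 21,645.18 → $21,650.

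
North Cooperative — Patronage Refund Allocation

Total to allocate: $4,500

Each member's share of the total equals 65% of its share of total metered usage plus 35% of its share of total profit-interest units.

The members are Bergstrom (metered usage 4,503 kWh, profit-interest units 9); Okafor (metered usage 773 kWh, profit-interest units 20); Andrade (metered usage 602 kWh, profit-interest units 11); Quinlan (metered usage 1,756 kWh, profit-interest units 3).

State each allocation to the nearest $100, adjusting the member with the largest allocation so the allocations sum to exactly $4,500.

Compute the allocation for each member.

Bergstrom: $2,100; Okafor: $1,000; Andrade: $600; Quinlan: $800

Totals — metered usage 7,634, profit-interest units 43.
Blended shares (65% metered usage + 35% profit-interest units): Bergstrom 0.4567; Okafor 0.2286; Andrade 0.1408; Quinlan 0.1739.
Raw shares: Bergstrom 2,055.00; Okafor 1,028.74; Andrade 633.57; Quinlan 782.70.
Rounded to nearest $100: Bergstrom $2,100; Okafor $1,000; Andrade $600; Quinlan $800. Sum = $4,500.
Rounded total matches; no reconciliation needed.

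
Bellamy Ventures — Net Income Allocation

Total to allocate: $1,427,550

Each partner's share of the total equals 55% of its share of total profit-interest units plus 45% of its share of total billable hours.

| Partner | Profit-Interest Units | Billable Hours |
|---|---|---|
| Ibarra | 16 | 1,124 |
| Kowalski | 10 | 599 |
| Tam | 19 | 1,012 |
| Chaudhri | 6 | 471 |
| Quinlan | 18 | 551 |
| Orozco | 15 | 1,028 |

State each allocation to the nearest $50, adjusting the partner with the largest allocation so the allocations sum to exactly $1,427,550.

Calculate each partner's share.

Profit-interest units total 84; billable hours total 4,785.
Combined weights (55% profit-interest units + 45% billable hours): Ibarra 0.2105; Kowalski 0.1218; Tam 0.2196; Chaudhri 0.0836; Quinlan 0.1697; Orozco 0.1949.
Raw shares: Ibarra 300,452.50; Kowalski 173,887.69; Tam 313,457.40; Chaudhri 119,315.18; Quinlan 242,220.01; Orozco 278,217.22.
At nearest $50: Ibarra $300,450; Kowalski $173,900; Tam $313,450; Chaudhri $119,300; Quinlan $242,200; Orozco $278,200. Sum = $1,427,500.
Difference $1,427,550 − $1,427,500 = +$50 applied to largest allocation (Tam): Tam becomes $313,500.

Ibarra: $300,450; Kowalski: $173,900; Tam: $313,500; Chaudhri: $119,300; Quinlan: $242,200; Orozco: $278,200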